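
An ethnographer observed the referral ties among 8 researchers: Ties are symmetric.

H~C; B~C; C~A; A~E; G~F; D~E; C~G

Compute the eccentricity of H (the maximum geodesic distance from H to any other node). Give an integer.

Distances from H: A:2, B:2, C:1, D:4, E:3, F:3, G:2.
The largest is 4 (to D), so the eccentricity of H is 4.

4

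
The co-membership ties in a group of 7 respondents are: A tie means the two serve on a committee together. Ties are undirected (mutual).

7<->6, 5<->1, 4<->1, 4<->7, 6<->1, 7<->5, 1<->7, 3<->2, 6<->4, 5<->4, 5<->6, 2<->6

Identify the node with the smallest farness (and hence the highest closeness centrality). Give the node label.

6

Farness (sum of distances to all others) for each node — 1:9, 2:10, 3:15, 4:9, 5:9, 6:7, 7:9.
The smallest farness is 7, for 6, so 6 has the highest closeness.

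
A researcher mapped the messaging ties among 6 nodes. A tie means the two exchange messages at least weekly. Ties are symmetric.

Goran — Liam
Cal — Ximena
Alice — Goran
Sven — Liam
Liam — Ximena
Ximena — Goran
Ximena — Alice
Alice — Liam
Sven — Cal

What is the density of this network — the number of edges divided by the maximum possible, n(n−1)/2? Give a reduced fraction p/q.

3/5

There are 9 edges and 6 nodes, so the maximum possible is C(6,2) = 15.
Density = 9/15 = 3/5.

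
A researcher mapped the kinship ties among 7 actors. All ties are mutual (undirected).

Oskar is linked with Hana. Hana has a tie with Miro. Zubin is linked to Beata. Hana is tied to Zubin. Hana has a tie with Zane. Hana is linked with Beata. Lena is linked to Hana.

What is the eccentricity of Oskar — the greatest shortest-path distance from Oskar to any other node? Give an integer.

2

Distances from Oskar: Beata:2, Hana:1, Lena:2, Miro:2, Zane:2, Zubin:2.
The largest is 2 (to Miro, Zubin, Lena, Zane, and Beata), so the eccentricity of Oskar is 2.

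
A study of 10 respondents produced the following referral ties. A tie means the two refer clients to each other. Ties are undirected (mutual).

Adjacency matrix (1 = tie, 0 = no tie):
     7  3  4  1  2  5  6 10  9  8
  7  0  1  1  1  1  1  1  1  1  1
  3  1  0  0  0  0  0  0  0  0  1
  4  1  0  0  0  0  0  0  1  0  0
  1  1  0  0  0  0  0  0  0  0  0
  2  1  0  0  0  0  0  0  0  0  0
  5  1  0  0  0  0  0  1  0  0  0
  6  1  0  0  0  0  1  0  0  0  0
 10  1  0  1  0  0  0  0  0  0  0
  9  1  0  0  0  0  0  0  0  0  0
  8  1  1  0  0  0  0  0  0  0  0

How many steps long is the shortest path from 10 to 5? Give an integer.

One shortest route is 10 – 7 – 5, which uses 2 edges, and 10 and 5 are not directly tied, so nothing shorter exists. So d(10,5) = 2.

2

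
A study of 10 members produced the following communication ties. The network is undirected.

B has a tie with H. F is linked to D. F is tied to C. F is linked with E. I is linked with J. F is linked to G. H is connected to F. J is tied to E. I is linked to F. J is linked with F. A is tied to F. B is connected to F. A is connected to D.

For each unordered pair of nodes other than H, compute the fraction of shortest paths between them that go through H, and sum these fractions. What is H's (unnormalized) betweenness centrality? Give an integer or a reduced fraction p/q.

0

No shortest path between any pair of other nodes passes through H.
Summing the contributions gives betweenness(H) = 0.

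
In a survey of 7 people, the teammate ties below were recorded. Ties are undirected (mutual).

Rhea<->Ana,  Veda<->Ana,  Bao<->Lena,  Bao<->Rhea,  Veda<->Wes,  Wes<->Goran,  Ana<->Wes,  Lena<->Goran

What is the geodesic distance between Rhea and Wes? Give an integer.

2

One shortest route is Rhea – Ana – Wes, which uses 2 edges, and Rhea and Wes are not directly tied, so nothing shorter exists. So d(Rhea,Wes) = 2.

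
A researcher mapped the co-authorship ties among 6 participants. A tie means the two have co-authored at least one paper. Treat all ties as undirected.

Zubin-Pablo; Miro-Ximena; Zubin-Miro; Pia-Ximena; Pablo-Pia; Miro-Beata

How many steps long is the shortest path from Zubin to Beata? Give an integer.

2

One shortest route is Zubin – Miro – Beata, which uses 2 edges, and Zubin and Beata are not directly tied, so nothing shorter exists. So d(Zubin,Beata) = 2.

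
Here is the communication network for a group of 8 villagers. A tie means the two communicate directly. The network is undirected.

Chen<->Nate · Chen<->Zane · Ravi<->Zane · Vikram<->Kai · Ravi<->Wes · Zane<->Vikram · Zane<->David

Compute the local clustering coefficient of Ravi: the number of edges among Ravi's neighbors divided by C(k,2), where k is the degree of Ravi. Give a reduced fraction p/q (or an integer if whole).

0

Ravi's neighbors: Wes and Zane (k = 2).
Possible neighbor pairs: C(2,2) = 1. Edges among them: none → e = 0.
Clustering(Ravi) = 0/1.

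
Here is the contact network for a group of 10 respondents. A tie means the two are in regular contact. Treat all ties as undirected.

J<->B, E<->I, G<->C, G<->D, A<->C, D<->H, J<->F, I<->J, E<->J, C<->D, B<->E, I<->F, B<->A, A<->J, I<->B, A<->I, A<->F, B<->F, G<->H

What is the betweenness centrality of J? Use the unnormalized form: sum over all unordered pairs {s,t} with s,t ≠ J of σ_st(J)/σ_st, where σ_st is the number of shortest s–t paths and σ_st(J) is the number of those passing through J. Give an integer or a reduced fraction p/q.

2

Pairs whose geodesics pass through J — H–E: 2/6; D–E: 1/3; G–E: 1/3; C–E: 1/3; A–E: 1/3; F–E: 1/3.
All other pairs contribute 0.
Summing the contributions gives betweenness(J) = 2.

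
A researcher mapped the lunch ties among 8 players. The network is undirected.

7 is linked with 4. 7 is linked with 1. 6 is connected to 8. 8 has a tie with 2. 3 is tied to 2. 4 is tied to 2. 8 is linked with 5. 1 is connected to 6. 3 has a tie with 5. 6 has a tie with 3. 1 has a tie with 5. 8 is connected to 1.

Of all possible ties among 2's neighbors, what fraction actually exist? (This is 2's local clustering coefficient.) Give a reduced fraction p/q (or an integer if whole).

2's neighbors: 3, 4, and 8 (k = 3).
Possible neighbor pairs: C(3,2) = 3. Edges among them: none → e = 0.
Clustering(2) = 0/3 = 0.

0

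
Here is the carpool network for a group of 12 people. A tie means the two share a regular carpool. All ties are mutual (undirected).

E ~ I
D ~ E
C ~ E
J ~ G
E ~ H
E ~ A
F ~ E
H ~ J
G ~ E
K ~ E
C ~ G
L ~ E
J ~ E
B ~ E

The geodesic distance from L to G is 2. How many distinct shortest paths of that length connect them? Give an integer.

1

The shortest distance is 2, and the only length-2 path is L–E–G. So there is exactly 1 shortest path.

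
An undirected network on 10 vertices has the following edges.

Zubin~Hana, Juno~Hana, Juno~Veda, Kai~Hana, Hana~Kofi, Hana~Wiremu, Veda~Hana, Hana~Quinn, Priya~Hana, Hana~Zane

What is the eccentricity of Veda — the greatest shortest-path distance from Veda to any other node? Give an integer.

Distances from Veda: Hana:1, Juno:1, Kai:2, Kofi:2, Priya:2, Quinn:2, Wiremu:2, Zane:2, Zubin:2.
The largest is 2 (to Zane, Kofi, Quinn, Kai, Wiremu, Priya, and Zubin), so the eccentricity of Veda is 2.

2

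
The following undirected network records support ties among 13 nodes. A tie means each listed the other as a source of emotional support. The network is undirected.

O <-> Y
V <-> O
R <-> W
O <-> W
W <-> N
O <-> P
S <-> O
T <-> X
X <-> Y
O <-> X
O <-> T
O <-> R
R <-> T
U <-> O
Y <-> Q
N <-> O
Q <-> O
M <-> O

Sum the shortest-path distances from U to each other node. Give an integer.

23

Distances from U: M:2, N:2, O:1, P:2, Q:2, R:2, S:2, T:2, V:2, W:2, X:2, Y:2.
Sum = 2 + 2 + 1 + 2 + 2 + 2 + 2 + 2 + 2 + 2 + 2 + 2 = 23.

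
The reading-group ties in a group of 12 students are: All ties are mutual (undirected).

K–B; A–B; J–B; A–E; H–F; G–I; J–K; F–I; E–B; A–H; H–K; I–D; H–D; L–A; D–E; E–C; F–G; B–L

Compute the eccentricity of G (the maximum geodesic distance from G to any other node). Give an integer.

4

Distances from G: A:3, B:4, C:4, D:2, E:3, F:1, H:2, I:1, J:4, K:3, L:4.
The largest is 4 (to J, B, L, and C), so the eccentricity of G is 4.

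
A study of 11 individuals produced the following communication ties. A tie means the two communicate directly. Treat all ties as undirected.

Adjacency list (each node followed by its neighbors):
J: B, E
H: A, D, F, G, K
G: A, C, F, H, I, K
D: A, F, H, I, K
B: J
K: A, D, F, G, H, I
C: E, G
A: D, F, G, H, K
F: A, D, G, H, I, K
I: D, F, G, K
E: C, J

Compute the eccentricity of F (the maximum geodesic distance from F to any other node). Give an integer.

Distances from F: A:1, B:5, C:2, D:1, E:3, G:1, H:1, I:1, J:4, K:1.
The largest is 5 (to B), so the eccentricity of F is 5.

5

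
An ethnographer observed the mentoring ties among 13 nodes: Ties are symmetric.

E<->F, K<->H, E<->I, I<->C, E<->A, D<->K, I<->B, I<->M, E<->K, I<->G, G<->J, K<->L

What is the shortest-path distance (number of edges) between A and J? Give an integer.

4

One shortest route is A – E – I – G – J, which uses 4 edges, and at distance 3 from A we only reach {B, C, D, G, H, L, M}, which does not include J. So d(A,J) = 4.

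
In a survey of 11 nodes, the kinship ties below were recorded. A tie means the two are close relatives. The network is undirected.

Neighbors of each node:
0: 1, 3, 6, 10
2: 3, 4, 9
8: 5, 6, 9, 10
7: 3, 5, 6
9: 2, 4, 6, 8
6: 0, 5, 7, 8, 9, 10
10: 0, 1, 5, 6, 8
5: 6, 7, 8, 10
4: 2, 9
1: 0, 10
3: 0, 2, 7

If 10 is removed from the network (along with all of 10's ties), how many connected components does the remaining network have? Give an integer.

10's neighbors (0, 1, 5, 6, and 8) remain reachable from one another through other ties, so the rest of the network stays in one piece.

1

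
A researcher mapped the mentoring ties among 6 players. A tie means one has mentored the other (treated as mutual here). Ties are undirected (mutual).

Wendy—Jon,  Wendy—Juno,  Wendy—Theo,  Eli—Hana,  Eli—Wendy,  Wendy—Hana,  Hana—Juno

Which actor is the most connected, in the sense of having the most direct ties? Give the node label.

Degrees — Eli:2, Hana:3, Jon:1, Juno:2, Theo:1, Wendy:5.
The maximum is 5, attained only by Wendy.

Wendy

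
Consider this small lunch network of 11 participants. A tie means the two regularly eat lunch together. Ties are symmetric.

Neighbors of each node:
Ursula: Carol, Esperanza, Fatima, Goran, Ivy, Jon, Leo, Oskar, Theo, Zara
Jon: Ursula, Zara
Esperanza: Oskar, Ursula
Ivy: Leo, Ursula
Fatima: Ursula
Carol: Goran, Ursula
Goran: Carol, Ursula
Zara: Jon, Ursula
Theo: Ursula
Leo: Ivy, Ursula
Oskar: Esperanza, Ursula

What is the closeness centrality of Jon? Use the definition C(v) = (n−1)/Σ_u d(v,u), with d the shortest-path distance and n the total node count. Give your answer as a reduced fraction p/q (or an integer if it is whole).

5/9

Distances from Jon: Carol:2, Esperanza:2, Fatima:2, Goran:2, Ivy:2, Leo:2, Oskar:2, Theo:2, Ursula:1, Zara:1. Sum = 18.
n = 11, so closeness = 10/18 = 5/9.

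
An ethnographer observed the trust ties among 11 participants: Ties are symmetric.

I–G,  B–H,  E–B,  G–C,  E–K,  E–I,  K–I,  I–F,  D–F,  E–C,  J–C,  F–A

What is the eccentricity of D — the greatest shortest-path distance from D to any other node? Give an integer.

Distances from D: A:2, B:4, C:4, E:3, F:1, G:3, H:5, I:2, J:5, K:3.
The largest is 5 (to J and H), so the eccentricity of D is 5.

5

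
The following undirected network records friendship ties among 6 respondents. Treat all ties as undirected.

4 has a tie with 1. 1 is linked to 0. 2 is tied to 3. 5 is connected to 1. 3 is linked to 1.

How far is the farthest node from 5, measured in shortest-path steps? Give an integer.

3

Distances from 5: 0:2, 1:1, 2:3, 3:2, 4:2.
The largest is 3 (to 2), so the eccentricity of 5 is 3.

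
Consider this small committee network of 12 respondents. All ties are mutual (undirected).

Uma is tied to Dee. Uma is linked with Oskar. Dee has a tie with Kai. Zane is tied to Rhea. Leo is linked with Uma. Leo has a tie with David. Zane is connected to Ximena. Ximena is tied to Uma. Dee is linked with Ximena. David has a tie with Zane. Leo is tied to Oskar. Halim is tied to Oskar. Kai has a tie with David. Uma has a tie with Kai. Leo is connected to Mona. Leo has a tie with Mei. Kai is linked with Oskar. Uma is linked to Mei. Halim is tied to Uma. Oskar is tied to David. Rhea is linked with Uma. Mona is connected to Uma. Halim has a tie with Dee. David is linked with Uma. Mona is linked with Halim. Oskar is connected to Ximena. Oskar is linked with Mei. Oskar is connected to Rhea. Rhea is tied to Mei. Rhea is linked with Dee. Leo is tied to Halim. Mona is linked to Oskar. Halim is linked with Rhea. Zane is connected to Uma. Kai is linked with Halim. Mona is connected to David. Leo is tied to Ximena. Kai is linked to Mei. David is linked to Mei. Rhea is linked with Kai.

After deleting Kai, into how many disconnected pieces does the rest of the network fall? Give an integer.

Kai's neighbors (David, Dee, Halim, Mei, Oskar, Rhea, and Uma) remain reachable from one another through other ties, so the rest of the network stays in one piece.

1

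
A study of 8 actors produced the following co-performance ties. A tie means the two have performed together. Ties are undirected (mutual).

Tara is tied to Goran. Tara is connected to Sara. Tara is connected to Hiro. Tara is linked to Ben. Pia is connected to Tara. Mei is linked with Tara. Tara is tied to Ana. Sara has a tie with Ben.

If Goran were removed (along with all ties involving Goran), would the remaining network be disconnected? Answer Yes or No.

No

Even without Goran, every remaining node can still reach every other (the residual graph is connected), so Goran is not a cut vertex.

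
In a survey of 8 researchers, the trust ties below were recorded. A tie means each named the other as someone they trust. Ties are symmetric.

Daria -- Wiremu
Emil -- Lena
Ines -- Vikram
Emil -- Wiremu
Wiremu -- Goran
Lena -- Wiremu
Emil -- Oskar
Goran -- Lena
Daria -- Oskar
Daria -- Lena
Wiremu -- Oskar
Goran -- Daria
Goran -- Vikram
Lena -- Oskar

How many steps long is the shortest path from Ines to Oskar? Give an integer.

4

One shortest route is Ines – Vikram – Goran – Lena – Oskar, which uses 4 edges, and at distance 3 from Ines we only reach {Daria, Lena, Wiremu}, which does not include Oskar. So d(Ines,Oskar) = 4.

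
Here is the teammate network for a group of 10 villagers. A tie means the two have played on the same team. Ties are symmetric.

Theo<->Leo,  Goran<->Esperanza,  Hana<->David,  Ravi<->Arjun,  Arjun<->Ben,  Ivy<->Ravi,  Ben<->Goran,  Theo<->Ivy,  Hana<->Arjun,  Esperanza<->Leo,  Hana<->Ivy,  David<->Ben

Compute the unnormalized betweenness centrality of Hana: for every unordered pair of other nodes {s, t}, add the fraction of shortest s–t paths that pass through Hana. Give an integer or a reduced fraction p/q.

20/3

Pairs whose geodesics pass through Hana — Arjun–Ivy: 1/2; Arjun–Theo: 1/2; Arjun–Leo: 1/3; Arjun–David: 1/2; Ravi–David: 2/3; Ivy–Goran: 2/4; Ivy–Ben: 2/3; Ivy–David: 1; Theo–Ben: 2/4; Theo–David: 1; Leo–David: 1/2.
All other pairs contribute 0.
Summing the contributions gives betweenness(Hana) = 20/3.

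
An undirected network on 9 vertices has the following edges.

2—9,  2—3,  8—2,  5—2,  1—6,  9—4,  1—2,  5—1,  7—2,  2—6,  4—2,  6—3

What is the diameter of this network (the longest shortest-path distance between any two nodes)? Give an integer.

2

Eccentricity of each node (its greatest distance to any other): 1:2, 2:1, 3:2, 4:2, 5:2, 6:2, 7:2, 8:2, 9:2.
The maximum eccentricity is 2, realized for instance by the pair 7–8 via 7 – 2 – 8. So the diameter is 2.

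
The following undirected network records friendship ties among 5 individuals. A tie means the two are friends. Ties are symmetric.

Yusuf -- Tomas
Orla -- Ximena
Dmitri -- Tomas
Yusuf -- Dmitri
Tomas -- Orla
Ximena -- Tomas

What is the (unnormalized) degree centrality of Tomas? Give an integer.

Tomas is directly tied to Dmitri, Orla, Ximena, and Yusuf. That is 4 neighbors, so the degree of Tomas is 4.

4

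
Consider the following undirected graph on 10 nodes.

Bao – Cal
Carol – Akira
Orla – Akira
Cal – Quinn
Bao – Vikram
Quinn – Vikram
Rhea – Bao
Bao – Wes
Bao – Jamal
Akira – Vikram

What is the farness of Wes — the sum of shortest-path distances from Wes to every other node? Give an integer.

Distances from Wes: Akira:3, Bao:1, Cal:2, Carol:4, Jamal:2, Orla:4, Quinn:3, Rhea:2, Vikram:2.
Sum = 3 + 1 + 2 + 4 + 2 + 4 + 3 + 2 + 2 = 23.

23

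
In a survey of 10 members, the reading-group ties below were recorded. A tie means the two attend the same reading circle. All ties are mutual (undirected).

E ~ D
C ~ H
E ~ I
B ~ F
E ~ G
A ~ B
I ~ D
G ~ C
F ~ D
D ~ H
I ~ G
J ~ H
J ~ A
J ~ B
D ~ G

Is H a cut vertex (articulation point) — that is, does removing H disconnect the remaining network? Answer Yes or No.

No

Even without H, every remaining node can still reach every other (the residual graph is connected), so H is not a cut vertex.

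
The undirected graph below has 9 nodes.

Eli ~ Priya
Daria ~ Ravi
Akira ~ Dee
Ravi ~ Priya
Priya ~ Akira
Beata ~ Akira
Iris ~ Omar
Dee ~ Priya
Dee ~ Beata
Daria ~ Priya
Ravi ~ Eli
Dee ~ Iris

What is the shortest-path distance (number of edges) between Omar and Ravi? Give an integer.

One shortest route is Omar – Iris – Dee – Priya – Ravi, which uses 4 edges, and at distance 3 from Omar we only reach {Akira, Beata, Priya}, which does not include Ravi. So d(Omar,Ravi) = 4.

4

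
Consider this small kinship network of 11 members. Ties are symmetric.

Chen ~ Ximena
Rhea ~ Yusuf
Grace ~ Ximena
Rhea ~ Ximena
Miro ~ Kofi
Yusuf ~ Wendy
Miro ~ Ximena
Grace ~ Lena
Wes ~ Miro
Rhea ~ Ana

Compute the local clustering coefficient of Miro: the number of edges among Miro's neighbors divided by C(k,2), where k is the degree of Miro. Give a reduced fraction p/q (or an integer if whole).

Miro's neighbors: Kofi, Wes, and Ximena (k = 3).
Possible neighbor pairs: C(3,2) = 3. Edges among them: none → e = 0.
Clustering(Miro) = 0/3 = 0.

0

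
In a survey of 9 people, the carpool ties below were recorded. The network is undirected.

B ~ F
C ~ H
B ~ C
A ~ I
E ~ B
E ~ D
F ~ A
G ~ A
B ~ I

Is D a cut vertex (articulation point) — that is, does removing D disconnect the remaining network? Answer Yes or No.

Even without D, every remaining node can still reach every other (the residual graph is connected), so D is not a cut vertex.

No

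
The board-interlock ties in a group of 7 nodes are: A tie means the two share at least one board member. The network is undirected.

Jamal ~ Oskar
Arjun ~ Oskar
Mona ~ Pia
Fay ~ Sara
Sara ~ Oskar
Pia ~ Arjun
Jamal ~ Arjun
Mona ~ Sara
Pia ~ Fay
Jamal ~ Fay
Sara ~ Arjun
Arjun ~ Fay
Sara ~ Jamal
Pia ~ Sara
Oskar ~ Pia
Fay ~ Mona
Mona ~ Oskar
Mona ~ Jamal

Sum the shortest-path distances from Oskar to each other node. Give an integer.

Distances from Oskar: Arjun:1, Fay:2, Jamal:1, Mona:1, Pia:1, Sara:1.
Sum = 1 + 2 + 1 + 1 + 1 + 1 = 7.

7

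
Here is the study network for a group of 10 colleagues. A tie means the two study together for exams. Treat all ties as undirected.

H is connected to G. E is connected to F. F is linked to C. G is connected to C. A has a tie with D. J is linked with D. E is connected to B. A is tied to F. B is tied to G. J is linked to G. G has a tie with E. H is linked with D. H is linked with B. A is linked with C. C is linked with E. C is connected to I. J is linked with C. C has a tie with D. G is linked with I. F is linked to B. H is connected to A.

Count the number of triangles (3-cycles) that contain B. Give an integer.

B's neighbors: E, F, G, and H.
Neighbor pairs that are themselves tied: B–E–F; B–E–G; B–G–H. Each forms one triangle with B, for 3 in total.

3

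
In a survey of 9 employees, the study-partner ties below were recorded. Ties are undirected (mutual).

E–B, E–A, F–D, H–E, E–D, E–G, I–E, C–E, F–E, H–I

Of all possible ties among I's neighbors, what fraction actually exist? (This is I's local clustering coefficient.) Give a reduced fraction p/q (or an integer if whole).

1

I's neighbors: E and H (k = 2).
Possible neighbor pairs: C(2,2) = 1. Edges among them: E–H → e = 1.
Clustering(I) = 1/1.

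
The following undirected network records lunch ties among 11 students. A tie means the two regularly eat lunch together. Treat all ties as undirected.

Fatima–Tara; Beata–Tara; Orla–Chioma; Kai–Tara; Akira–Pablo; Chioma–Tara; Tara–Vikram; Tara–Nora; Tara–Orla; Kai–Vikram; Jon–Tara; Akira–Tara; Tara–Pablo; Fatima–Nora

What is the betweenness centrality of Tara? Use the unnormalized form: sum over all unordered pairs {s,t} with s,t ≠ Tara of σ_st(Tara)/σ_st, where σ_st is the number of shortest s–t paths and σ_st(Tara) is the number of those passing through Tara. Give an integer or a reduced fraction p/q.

41

Pairs whose geodesics pass through Tara — Orla–Nora: 1; Orla–Kai: 1; Orla–Jon: 1; Orla–Vikram: 1; Orla–Fatima: 1; Orla–Beata: 1; Orla–Pablo: 1; Orla–Akira: 1; Nora–Kai: 1; Nora–Jon: 1; Nora–Vikram: 1; Nora–Beata: 1; Nora–Chioma: 1; Nora–Pablo: 1 … (+27 more pairs).
All other pairs contribute 0.
Summing the contributions gives betweenness(Tara) = 41.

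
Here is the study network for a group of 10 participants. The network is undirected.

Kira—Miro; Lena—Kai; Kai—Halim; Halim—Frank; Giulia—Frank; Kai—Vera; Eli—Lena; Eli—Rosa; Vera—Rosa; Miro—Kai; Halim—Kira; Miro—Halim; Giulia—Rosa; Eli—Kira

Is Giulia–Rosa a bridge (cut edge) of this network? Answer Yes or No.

Even without that edge, Giulia still reaches Rosa via Giulia – Frank – Halim – Kira – Eli – Rosa, so the network stays connected. Not a bridge.

No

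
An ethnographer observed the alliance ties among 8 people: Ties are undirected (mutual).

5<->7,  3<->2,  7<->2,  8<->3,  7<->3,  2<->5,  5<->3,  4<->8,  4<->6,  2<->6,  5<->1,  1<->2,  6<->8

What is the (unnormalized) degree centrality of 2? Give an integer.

5

2 is directly tied to 1, 3, 5, 6, and 7. That is 5 neighbors, so the degree of 2 is 5.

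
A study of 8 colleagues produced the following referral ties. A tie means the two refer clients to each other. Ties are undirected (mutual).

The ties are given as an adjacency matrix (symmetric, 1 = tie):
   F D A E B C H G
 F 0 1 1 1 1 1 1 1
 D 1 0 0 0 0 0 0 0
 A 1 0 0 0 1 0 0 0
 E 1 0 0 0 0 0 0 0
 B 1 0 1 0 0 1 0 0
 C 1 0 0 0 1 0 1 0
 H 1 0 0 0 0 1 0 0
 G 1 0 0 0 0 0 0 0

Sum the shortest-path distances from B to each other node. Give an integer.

Distances from B: A:1, C:1, D:2, E:2, F:1, G:2, H:2.
Sum = 1 + 1 + 2 + 2 + 1 + 2 + 2 = 11.

11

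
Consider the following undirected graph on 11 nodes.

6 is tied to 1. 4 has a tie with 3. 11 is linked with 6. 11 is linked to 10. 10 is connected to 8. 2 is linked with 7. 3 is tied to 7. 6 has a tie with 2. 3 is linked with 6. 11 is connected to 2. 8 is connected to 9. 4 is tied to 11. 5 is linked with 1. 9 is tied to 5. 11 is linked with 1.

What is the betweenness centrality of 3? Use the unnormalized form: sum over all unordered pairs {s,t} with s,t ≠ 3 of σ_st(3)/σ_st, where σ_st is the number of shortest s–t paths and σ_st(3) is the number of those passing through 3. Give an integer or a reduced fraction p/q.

35/12

Pairs whose geodesics pass through 3 — 5–7: 1/3; 1–7: 1/3; 6–7: 1/2; 6–4: 1/2; 7–4: 1; 7–9: 1/4.
All other pairs contribute 0.
Summing the contributions gives betweenness(3) = 35/12.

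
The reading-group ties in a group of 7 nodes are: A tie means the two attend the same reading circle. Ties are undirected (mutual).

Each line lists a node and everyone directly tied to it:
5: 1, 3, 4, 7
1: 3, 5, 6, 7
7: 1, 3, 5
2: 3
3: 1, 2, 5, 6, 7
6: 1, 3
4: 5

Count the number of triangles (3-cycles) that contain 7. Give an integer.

7's neighbors: 1, 3, and 5.
Neighbor pairs that are themselves tied: 7–1–3; 7–1–5; 7–3–5. Each forms one triangle with 7, for 3 in total.

3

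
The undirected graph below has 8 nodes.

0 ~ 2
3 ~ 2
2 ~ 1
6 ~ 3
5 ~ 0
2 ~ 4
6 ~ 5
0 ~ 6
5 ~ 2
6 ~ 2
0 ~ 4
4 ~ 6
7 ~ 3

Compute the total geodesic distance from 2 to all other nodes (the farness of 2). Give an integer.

Distances from 2: 0:1, 1:1, 3:1, 4:1, 5:1, 6:1, 7:2.
Sum = 1 + 1 + 1 + 1 + 1 + 1 + 2 = 8.

8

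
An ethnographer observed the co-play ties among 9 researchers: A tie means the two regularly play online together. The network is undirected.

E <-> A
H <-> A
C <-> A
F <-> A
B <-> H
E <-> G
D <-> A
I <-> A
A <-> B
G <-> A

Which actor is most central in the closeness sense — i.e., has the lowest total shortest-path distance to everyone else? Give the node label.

A

Farness (sum of distances to all others) for each node — A:8, B:14, C:15, D:15, E:14, F:15, G:14, H:14, I:15.
The smallest farness is 8, for A, so A has the highest closeness.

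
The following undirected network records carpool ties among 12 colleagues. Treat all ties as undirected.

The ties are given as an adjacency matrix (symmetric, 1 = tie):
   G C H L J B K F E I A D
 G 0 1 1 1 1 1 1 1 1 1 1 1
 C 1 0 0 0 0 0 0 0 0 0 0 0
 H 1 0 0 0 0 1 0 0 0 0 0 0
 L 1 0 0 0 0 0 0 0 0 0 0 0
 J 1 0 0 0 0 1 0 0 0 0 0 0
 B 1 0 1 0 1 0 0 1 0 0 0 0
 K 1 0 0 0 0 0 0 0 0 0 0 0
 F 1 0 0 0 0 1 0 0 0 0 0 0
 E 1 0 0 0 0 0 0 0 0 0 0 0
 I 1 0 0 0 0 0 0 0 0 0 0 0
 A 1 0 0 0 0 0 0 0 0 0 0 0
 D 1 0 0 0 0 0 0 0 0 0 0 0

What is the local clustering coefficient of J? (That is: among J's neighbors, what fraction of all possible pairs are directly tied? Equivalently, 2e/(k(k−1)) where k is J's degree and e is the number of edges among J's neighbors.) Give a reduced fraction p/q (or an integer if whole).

1

J's neighbors: B and G (k = 2).
Possible neighbor pairs: C(2,2) = 1. Edges among them: B–G → e = 1.
Clustering(J) = 1/1.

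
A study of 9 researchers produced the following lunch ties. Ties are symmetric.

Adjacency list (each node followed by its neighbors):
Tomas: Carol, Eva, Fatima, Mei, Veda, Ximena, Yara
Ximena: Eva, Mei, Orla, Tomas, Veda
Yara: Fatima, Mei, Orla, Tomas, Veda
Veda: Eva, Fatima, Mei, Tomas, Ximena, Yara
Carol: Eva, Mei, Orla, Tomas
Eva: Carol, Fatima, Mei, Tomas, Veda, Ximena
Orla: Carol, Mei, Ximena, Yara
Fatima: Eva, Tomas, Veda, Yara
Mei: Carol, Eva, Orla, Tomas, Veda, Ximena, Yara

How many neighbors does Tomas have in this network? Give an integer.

7

Tomas is directly tied to Carol, Eva, Fatima, Mei, Veda, Ximena, and Yara. That is 7 neighbors, so the degree of Tomas is 7.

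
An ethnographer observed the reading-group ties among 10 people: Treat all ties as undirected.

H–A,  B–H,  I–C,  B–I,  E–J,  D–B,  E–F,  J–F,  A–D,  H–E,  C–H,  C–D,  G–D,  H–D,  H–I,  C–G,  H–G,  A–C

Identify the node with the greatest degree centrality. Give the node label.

Degrees — A:3, B:3, C:5, D:5, E:3, F:2, G:3, H:7, I:3, J:2.
The maximum is 7, attained only by H.

H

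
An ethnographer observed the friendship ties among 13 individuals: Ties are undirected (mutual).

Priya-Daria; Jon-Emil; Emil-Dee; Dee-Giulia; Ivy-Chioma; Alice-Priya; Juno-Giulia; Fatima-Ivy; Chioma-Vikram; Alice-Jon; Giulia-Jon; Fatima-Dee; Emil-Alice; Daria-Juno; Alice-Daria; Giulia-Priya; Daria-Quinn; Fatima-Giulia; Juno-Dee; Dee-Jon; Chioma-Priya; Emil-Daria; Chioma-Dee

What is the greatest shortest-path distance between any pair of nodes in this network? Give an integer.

4

Eccentricity of each node (its greatest distance to any other): Alice:3, Chioma:3, Daria:3, Dee:3, Emil:3, Fatima:4, Giulia:3, Ivy:4, Jon:3, Juno:3, Priya:2, Quinn:4, Vikram:4.
The maximum eccentricity is 4, realized for instance by the pair Fatima–Quinn via Fatima – Dee – Juno – Daria – Quinn. So the diameter is 4.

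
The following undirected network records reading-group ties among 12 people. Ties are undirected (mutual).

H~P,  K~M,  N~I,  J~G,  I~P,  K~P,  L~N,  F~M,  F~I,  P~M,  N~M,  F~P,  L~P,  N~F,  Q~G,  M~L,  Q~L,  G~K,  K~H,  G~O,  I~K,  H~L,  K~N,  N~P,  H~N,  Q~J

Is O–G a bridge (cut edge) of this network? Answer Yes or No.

Yes

Without the O–G edge there is no alternate route between O and G, so the network disconnects. It is a bridge.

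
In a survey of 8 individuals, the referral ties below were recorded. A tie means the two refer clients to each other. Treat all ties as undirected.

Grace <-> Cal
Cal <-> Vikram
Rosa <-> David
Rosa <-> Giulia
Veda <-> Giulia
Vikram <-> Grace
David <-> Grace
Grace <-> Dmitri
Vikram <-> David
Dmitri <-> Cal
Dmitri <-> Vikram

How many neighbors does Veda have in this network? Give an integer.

1

Veda is directly tied to Giulia. That is 1 neighbor, so the degree of Veda is 1.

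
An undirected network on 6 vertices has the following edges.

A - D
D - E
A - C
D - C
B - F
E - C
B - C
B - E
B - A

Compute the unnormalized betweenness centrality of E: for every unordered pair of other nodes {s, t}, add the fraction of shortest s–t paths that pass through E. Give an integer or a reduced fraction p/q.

Pairs whose geodesics pass through E — F–D: 1/3; D–B: 1/3.
All other pairs contribute 0.
Summing the contributions gives betweenness(E) = 2/3.

2/3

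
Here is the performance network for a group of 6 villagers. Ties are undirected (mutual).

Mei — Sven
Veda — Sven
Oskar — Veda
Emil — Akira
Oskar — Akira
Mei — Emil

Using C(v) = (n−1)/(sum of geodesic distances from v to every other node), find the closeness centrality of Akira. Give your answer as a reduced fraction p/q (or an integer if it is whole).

Distances from Akira: Emil:1, Mei:2, Oskar:1, Sven:3, Veda:2. Sum = 9.
n = 6, so closeness = 5/9.

5/9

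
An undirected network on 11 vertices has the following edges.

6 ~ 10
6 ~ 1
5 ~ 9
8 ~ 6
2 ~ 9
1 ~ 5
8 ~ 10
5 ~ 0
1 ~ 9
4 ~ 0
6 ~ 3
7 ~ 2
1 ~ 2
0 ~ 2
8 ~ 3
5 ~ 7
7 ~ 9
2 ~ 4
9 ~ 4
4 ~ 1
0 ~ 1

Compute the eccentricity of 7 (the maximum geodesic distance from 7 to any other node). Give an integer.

Distances from 7: 0:2, 1:2, 2:1, 3:4, 4:2, 5:1, 6:3, 8:4, 9:1, 10:4.
The largest is 4 (to 8, 3, and 10), so the eccentricity of 7 is 4.

4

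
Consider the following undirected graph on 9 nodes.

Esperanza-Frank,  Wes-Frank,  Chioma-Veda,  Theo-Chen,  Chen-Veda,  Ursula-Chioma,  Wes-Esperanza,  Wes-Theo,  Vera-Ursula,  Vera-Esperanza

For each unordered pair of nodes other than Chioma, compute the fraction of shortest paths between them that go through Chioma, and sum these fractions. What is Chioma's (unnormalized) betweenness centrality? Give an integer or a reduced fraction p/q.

Pairs whose geodesics pass through Chioma — Vera–Chen: 1/2; Vera–Veda: 1; Esperanza–Veda: 1/2; Theo–Ursula: 1/2; Chen–Ursula: 1; Veda–Ursula: 1.
All other pairs contribute 0.
Summing the contributions gives betweenness(Chioma) = 9/2.

9/2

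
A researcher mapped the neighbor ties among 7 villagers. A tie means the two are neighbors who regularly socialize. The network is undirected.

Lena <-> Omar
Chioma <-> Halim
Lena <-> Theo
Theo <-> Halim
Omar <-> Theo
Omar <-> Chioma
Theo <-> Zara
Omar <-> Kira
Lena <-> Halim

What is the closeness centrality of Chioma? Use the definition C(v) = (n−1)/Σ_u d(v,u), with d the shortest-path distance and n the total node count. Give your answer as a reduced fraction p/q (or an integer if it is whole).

6/11

Distances from Chioma: Halim:1, Kira:2, Lena:2, Omar:1, Theo:2, Zara:3. Sum = 11.
n = 7, so closeness = 6/11.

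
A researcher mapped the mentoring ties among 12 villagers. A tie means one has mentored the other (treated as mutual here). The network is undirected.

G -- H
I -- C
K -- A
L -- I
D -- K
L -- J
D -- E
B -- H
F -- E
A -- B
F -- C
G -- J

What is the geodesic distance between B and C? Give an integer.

6

One shortest route is B – H – G – J – L – I – C, which uses 6 edges, and at distance 5 from B we only reach {F, I}, which does not include C. So d(B,C) = 6.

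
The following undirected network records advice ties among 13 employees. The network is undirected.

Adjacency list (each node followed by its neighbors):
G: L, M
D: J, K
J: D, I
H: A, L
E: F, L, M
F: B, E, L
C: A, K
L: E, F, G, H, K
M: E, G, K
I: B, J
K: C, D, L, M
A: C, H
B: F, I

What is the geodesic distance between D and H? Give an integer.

3

One shortest route is D – K – L – H, which uses 3 edges, and at distance 2 from D we only reach {C, I, L, M}, which does not include H. So d(D,H) = 3.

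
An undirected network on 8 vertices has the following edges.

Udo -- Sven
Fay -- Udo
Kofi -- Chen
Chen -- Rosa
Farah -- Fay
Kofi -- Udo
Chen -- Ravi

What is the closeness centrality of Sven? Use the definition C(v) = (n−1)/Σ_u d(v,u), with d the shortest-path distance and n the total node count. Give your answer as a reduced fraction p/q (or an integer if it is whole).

Distances from Sven: Chen:3, Farah:3, Fay:2, Kofi:2, Ravi:4, Rosa:4, Udo:1. Sum = 19.
n = 8, so closeness = 7/19.

7/19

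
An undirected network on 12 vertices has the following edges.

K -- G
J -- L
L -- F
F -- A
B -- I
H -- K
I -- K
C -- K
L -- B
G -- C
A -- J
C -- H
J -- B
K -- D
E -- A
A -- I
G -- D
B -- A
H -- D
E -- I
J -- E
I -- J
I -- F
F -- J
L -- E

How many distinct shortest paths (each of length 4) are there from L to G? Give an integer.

4

The shortest distance is 4. The length-4 paths are: L–J–I–K–G; L–B–I–K–G; L–E–I–K–G; L–F–I–K–G.
That gives 4 distinct shortest paths.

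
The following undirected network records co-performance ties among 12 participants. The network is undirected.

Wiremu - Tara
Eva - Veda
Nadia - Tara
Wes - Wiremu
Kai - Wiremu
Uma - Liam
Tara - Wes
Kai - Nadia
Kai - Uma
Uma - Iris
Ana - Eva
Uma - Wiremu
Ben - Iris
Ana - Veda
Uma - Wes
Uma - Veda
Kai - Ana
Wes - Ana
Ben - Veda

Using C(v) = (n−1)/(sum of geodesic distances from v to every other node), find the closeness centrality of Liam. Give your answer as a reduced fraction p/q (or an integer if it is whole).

11/26

Distances from Liam: Ana:3, Ben:3, Eva:3, Iris:2, Kai:2, Nadia:3, Tara:3, Uma:1, Veda:2, Wes:2, Wiremu:2. Sum = 26.
n = 12, so closeness = 11/26.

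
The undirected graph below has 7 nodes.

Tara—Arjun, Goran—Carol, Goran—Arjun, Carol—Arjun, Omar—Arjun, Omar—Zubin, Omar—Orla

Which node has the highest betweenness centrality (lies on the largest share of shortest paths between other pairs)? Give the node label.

Unnormalized betweenness of each node: Arjun:11, Carol:0, Goran:0, Omar:9, Orla:0, Tara:0, Zubin:0.
Arjun has the largest value, 11, making it the main broker — the node through which the most shortest paths run.

Arjun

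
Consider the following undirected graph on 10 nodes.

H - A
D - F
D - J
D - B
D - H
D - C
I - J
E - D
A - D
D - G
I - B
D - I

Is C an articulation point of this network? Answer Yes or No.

Even without C, every remaining node can still reach every other (the residual graph is connected), so C is not a cut vertex.

No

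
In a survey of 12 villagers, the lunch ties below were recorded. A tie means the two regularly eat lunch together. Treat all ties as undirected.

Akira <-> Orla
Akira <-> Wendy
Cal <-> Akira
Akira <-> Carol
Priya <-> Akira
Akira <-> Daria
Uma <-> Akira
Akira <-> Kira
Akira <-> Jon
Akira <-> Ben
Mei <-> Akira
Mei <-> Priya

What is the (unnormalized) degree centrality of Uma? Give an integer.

1

Uma is directly tied to Akira. That is 1 neighbor, so the degree of Uma is 1.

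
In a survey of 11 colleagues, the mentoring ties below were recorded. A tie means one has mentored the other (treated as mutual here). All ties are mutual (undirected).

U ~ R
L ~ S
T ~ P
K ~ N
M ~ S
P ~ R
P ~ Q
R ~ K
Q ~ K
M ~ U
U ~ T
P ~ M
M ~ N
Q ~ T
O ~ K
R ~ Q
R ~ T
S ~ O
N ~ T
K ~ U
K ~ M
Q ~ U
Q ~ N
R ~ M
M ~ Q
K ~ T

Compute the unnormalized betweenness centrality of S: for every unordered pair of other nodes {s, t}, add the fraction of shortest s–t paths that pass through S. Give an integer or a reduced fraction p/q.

97/10

Pairs whose geodesics pass through S — L–O: 1; L–T: 7/7; L–M: 1; L–R: 1; L–Q: 1; L–N: 1; L–P: 1; L–U: 1; L–K: 2/2; O–M: 1/2; O–P: 1/5.
All other pairs contribute 0.
Summing the contributions gives betweenness(S) = 97/10.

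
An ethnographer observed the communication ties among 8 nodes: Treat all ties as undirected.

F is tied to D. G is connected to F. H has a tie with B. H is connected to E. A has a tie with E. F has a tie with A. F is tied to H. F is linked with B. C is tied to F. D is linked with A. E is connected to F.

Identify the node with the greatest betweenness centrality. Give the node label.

F

Unnormalized betweenness of each node: A:1/2, B:0, C:0, D:0, E:1/2, F:31/2, G:0, H:1/2.
F has the largest value, 31/2, making it the main broker — the node through which the most shortest paths run.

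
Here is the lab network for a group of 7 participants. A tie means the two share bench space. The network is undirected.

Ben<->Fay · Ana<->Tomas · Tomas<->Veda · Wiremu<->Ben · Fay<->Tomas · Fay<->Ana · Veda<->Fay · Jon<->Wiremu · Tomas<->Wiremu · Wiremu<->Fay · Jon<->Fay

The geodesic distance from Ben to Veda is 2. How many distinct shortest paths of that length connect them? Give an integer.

The shortest distance is 2, and the only length-2 path is Ben–Fay–Veda. So there is exactly 1 shortest path.

1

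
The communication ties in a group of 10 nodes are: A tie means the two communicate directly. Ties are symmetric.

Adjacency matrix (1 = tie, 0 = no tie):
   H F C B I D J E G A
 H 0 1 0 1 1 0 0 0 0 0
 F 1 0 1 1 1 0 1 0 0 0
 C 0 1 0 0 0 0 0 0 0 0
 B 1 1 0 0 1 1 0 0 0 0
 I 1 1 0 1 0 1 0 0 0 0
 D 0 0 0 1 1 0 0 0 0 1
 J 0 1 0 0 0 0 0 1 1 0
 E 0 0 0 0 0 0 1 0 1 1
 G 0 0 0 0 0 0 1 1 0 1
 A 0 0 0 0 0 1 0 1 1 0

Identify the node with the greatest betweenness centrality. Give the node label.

F

Unnormalized betweenness of each node: A:9/2, B:11/4, C:0, D:6, E:5/4, F:31/2, G:5/4, H:0, I:11/4, J:9.
F has the largest value, 31/2, making it the main broker — the node through which the most shortest paths run.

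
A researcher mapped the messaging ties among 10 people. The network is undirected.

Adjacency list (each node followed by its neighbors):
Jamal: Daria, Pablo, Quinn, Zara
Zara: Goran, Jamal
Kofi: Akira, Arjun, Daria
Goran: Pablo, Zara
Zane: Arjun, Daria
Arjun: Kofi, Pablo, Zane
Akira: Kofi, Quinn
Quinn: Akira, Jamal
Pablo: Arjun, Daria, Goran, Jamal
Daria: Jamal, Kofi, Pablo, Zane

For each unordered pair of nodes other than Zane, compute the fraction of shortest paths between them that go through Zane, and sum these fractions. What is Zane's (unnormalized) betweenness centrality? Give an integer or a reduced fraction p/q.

Pairs whose geodesics pass through Zane — Arjun–Daria: 1/3.
All other pairs contribute 0.
Summing the contributions gives betweenness(Zane) = 1/3.

1/3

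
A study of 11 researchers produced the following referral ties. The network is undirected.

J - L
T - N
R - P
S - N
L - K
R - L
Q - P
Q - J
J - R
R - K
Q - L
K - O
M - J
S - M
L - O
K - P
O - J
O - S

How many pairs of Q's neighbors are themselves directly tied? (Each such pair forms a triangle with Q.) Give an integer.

1

Q's neighbors: J, L, and P.
Neighbor pairs that are themselves tied: Q–J–L. Each forms one triangle with Q, for 1 in total.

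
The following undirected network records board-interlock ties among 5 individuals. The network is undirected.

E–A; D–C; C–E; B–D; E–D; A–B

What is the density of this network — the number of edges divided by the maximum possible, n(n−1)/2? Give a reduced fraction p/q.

There are 6 edges and 5 nodes, so the maximum possible is C(5,2) = 10.
Density = 6/10 = 3/5.

3/5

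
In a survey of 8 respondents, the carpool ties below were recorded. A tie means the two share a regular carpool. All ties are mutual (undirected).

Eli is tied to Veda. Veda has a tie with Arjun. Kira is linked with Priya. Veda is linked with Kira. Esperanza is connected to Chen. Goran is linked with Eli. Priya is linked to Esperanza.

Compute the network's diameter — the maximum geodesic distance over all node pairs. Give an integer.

6

Eccentricity of each node (its greatest distance to any other): Arjun:5, Chen:6, Eli:5, Esperanza:5, Goran:6, Kira:3, Priya:4, Veda:4.
The maximum eccentricity is 6, realized for instance by the pair Goran–Chen via Goran – Eli – Veda – Kira – Priya – Esperanza – Chen. So the diameter is 6.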